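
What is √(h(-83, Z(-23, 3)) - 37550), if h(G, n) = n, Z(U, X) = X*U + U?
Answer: I*√37642 ≈ 194.02*I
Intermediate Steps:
Z(U, X) = U + U*X (Z(U, X) = U*X + U = U + U*X)
√(h(-83, Z(-23, 3)) - 37550) = √(-23*(1 + 3) - 37550) = √(-23*4 - 37550) = √(-92 - 37550) = √(-37642) = I*√37642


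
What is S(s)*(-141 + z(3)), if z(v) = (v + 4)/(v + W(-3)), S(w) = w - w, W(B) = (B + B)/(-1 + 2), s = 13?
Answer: 0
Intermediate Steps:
W(B) = 2*B (W(B) = (2*B)/1 = (2*B)*1 = 2*B)
S(w) = 0
z(v) = (4 + v)/(-6 + v) (z(v) = (v + 4)/(v + 2*(-3)) = (4 + v)/(v - 6) = (4 + v)/(-6 + v))
S(s)*(-141 + z(3)) = 0*(-141 + (4 + 3)/(-6 + 3)) = 0*(-141 + 7/(-3)) = 0*(-141 - ⅓*7) = 0*(-141 - 7/3) = 0*(-430/3) = 0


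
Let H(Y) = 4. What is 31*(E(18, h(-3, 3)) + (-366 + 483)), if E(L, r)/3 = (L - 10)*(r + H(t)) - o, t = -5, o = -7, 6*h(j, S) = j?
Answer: 6882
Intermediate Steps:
h(j, S) = j/6
E(L, r) = 21 + 3*(-10 + L)*(4 + r) (E(L, r) = 3*((L - 10)*(r + 4) - 1*(-7)) = 3*((-10 + L)*(4 + r) + 7) = 3*(7 + (-10 + L)*(4 + r)) = 21 + 3*(-10 + L)*(4 + r))
31*(E(18, h(-3, 3)) + (-366 + 483)) = 31*((-99 - 5*(-3) + 12*18 + 3*18*((1/6)*(-3))) + (-366 + 483)) = 31*((-99 - 30*(-1/2) + 216 + 3*18*(-1/2)) + 117) = 31*((-99 + 15 + 216 - 27) + 117) = 31*(105 + 117) = 31*222 = 6882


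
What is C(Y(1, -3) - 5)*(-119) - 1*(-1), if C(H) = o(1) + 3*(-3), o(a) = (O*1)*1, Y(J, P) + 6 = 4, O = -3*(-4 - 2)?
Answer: -1070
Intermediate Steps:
O = 18 (O = -3*(-6) = 18)
Y(J, P) = -2 (Y(J, P) = -6 + 4 = -2)
o(a) = 18 (o(a) = (18*1)*1 = 18*1 = 18)
C(H) = 9 (C(H) = 18 + 3*(-3) = 18 - 9 = 9)
C(Y(1, -3) - 5)*(-119) - 1*(-1) = 9*(-119) - 1*(-1) = -1071 + 1 = -1070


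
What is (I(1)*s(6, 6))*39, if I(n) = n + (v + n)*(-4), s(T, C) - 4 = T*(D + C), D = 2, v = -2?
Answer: 10140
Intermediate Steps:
s(T, C) = 4 + T*(2 + C)
I(n) = 8 - 3*n (I(n) = n + (-2 + n)*(-4) = n + (8 - 4*n) = 8 - 3*n)
(I(1)*s(6, 6))*39 = ((8 - 3*1)*(4 + 2*6 + 6*6))*39 = ((8 - 3)*(4 + 12 + 36))*39 = (5*52)*39 = 260*39 = 10140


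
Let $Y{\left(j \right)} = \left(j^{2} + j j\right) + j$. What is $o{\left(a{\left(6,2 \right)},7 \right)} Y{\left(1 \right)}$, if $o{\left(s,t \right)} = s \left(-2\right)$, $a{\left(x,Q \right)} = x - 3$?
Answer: $-18$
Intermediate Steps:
$a{\left(x,Q \right)} = -3 + x$ ($a{\left(x,Q \right)} = x - 3 = -3 + x$)
$o{\left(s,t \right)} = - 2 s$
$Y{\left(j \right)} = j + 2 j^{2}$ ($Y{\left(j \right)} = \left(j^{2} + j^{2}\right) + j = 2 j^{2} + j = j + 2 j^{2}$)
$o{\left(a{\left(6,2 \right)},7 \right)} Y{\left(1 \right)} = - 2 \left(-3 + 6\right) 1 \left(1 + 2 \cdot 1\right) = \left(-2\right) 3 \cdot 1 \left(1 + 2\right) = - 6 \cdot 1 \cdot 3 = \left(-6\right) 3 = -18$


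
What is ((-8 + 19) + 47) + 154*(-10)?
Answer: -1482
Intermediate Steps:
((-8 + 19) + 47) + 154*(-10) = (11 + 47) - 1540 = 58 - 1540 = -1482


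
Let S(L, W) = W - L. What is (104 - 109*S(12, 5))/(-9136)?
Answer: -867/9136 ≈ -0.094899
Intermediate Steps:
(104 - 109*S(12, 5))/(-9136) = (104 - 109*(5 - 1*12))/(-9136) = (104 - 109*(5 - 12))*(-1/9136) = (104 - 109*(-7))*(-1/9136) = (104 + 763)*(-1/9136) = 867*(-1/9136) = -867/9136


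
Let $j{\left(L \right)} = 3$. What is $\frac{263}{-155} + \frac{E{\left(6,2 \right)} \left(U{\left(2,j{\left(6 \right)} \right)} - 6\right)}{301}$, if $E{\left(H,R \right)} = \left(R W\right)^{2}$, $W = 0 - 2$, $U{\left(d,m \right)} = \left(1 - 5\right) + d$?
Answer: $- \frac{99003}{46655} \approx -2.122$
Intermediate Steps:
$U{\left(d,m \right)} = -4 + d$
$W = -2$
$E{\left(H,R \right)} = 4 R^{2}$ ($E{\left(H,R \right)} = \left(R \left(-2\right)\right)^{2} = \left(- 2 R\right)^{2} = 4 R^{2}$)
$\frac{263}{-155} + \frac{E{\left(6,2 \right)} \left(U{\left(2,j{\left(6 \right)} \right)} - 6\right)}{301} = \frac{263}{-155} + \frac{4 \cdot 2^{2} \left(\left(-4 + 2\right) - 6\right)}{301} = 263 \left(- \frac{1}{155}\right) + 4 \cdot 4 \left(-2 - 6\right) \frac{1}{301} = - \frac{263}{155} + 16 \left(-8\right) \frac{1}{301} = - \frac{263}{155} - \frac{128}{301} = - \frac{99003}{46655}$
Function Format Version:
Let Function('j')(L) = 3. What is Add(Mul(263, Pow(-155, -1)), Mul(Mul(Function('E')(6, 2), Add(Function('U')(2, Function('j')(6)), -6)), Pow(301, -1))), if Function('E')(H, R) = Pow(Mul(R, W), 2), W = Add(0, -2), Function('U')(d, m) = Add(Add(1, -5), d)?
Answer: Rational(-99003, 46655) ≈ -2.1220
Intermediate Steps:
Function('U')(d, m) = Add(-4, d)
W = -2
Function('E')(H, R) = Mul(4, Pow(R, 2)) (Function('E')(H, R) = Pow(Mul(R, -2), 2) = Pow(Mul(-2, R), 2) = Mul(4, Pow(R, 2)))
Add(Mul(263, Pow(-155, -1)), Mul(Mul(Function('E')(6, 2), Add(Function('U')(2, Function('j')(6)), -6)), Pow(301, -1))) = Add(Mul(263, Pow(-155, -1)), Mul(Mul(Mul(4, Pow(2, 2)), Add(Add(-4, 2), -6)), Pow(301, -1))) = Add(Mul(263, Rational(-1, 155)), Mul(Mul(Mul(4, 4), Add(-2, -6)), Rational(1, 301))) = Add(Rational(-263, 155), Mul(Mul(16, -8), Rational(1, 301))) = Add(Rational(-263, 155), Mul(-128, Rational(1, 301))) = Add(Rational(-263, 155), Rational(-128, 301)) = Rational(-99003, 46655)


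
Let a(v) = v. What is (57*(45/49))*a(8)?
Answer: 20520/49 ≈ 418.78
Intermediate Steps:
(57*(45/49))*a(8) = (57*(45/49))*8 = (2565/49)*8 = 20520/49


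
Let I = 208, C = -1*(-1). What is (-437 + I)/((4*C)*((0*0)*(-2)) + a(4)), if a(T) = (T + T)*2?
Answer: -229/16 ≈ -14.313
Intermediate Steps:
C = 1
a(T) = 4*T (a(T) = (2*T)*2 = 4*T)
(-437 + I)/((4*C)*((0*0)*(-2)) + a(4)) = (-437 + 208)/((4*1)*((0*0)*(-2)) + 4*4) = -229/(4*(0*(-2)) + 16) = -229/(4*0 + 16) = -229/(0 + 16) = -229/16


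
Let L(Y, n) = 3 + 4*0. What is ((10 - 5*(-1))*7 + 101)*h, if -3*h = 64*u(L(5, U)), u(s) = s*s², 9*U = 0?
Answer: -118656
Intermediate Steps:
U = 0 (U = (⅑)*0 = 0)
L(Y, n) = 3 (L(Y, n) = 3 + 0 = 3)
u(s) = s³
h = -576 (h = -64*3³/3 = -64*27/3 = -⅓*1728 = -576)
((10 - 5*(-1))*7 + 101)*h = ((10 - 5*(-1))*7 + 101)*(-576) = ((10 + 5)*7 + 101)*(-576) = (15*7 + 101)*(-576) = (105 + 101)*(-576) = 206*(-576) = -118656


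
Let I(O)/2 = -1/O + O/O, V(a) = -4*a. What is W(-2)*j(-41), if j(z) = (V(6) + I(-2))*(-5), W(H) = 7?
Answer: 735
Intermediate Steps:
I(O) = 2 - 2/O (I(O) = 2*(-1/O + O/O) = 2*(-1/O + 1) = 2*(1 - 1/O) = 2 - 2/O)
j(z) = 105 (j(z) = (-4*6 + (2 - 2/(-2)))*(-5) = (-24 + (2 - 2*(-½)))*(-5) = (-24 + (2 + 1))*(-5) = (-24 + 3)*(-5) = -21*(-5) = 105)
W(-2)*j(-41) = 7*105 = 735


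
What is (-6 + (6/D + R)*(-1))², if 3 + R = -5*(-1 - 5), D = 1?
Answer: 1521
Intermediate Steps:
R = 27 (R = -3 - 5*(-1 - 5) = -3 - 5*(-6) = -3 + 30 = 27)
(-6 + (6/D + R)*(-1))² = (-6 + (6/1 + 27)*(-1))² = (-6 + (6*1 + 27)*(-1))² = (-6 + (6 + 27)*(-1))² = (-6 + 33*(-1))² = (-6 - 33)² = (-39)² = 1521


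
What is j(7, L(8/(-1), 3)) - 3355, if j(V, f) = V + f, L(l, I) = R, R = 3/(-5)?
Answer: -16743/5 ≈ -3348.6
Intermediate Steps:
R = -⅗ (R = 3*(-⅕) = -⅗ ≈ -0.60000)
L(l, I) = -⅗
j(7, L(8/(-1), 3)) - 3355 = (7 - ⅗) - 3355 = 32/5 - 3355 = -16743/5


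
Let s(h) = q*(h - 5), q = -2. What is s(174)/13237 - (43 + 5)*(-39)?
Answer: 24779326/13237 ≈ 1872.0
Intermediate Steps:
s(h) = 10 - 2*h (s(h) = -2*(h - 5) = -2*(-5 + h) = 10 - 2*h)
s(174)/13237 - (43 + 5)*(-39) = (10 - 2*174)/13237 - (43 + 5)*(-39) = (10 - 348)*(1/13237) - 48*(-39) = -338*1/13237 - 1*(-1872) = -338/13237 + 1872 = 24779326/13237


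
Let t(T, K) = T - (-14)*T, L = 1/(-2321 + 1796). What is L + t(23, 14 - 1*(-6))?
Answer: 181124/525 ≈ 345.00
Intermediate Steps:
L = -1/525 (L = 1/(-525) = -1/525 ≈ -0.0019048)
t(T, K) = 15*T (t(T, K) = T + 14*T = 15*T)
L + t(23, 14 - 1*(-6)) = -1/525 + 15*23 = -1/525 + 345 = 181124/525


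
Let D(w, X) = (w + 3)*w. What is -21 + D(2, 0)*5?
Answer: 29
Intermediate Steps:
D(w, X) = w*(3 + w) (D(w, X) = (3 + w)*w = w*(3 + w))
-21 + D(2, 0)*5 = -21 + (2*(3 + 2))*5 = -21 + (2*5)*5 = -21 + 10*5 = -21 + 50 = 29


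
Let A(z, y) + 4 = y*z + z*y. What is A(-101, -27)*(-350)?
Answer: -1907500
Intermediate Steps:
A(z, y) = -4 + 2*y*z (A(z, y) = -4 + (y*z + z*y) = -4 + (y*z + y*z) = -4 + 2*y*z)
A(-101, -27)*(-350) = (-4 + 2*(-27)*(-101))*(-350) = (-4 + 5454)*(-350) = 5450*(-350) = -1907500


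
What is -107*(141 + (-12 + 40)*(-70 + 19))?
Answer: 137709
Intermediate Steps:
-107*(141 + (-12 + 40)*(-70 + 19)) = -107*(141 + 28*(-51)) = -107*(141 - 1428) = -107*(-1287) = 137709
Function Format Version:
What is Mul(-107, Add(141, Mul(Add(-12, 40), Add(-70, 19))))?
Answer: 137709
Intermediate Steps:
Mul(-107, Add(141, Mul(Add(-12, 40), Add(-70, 19)))) = Mul(-107, Add(141, Mul(28, -51))) = Mul(-107, Add(141, -1428)) = Mul(-107, -1287) = 137709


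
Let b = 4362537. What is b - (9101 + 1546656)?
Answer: 2806780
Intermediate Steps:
b - (9101 + 1546656) = 4362537 - (9101 + 1546656) = 4362537 - 1*1555757 = 4362537 - 1555757 = 2806780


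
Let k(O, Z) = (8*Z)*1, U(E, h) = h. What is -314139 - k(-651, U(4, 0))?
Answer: -314139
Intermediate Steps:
k(O, Z) = 8*Z
-314139 - k(-651, U(4, 0)) = -314139 - 8*0 = -314139 - 1*0 = -314139 + 0 = -314139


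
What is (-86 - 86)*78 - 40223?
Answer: -53639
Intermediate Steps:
(-86 - 86)*78 - 40223 = -172*78 - 40223 = -13416 - 40223 = -53639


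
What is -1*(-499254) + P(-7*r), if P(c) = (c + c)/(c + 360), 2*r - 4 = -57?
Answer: 544686856/1091 ≈ 4.9925e+5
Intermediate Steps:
r = -53/2 (r = 2 + (1/2)*(-57) = 2 - 57/2 = -53/2 ≈ -26.500)
P(c) = 2*c/(360 + c) (P(c) = (2*c)/(360 + c) = 2*c/(360 + c))
-1*(-499254) + P(-7*r) = -1*(-499254) + 2*(-7*(-53/2))/(360 - 7*(-53/2)) = 499254 + 2*(371/2)/(360 + 371/2) = 499254 + 2*(371/2)/(1091/2) = 499254 + 2*(371/2)*(2/1091) = 499254 + 742/1091 = 544686856/1091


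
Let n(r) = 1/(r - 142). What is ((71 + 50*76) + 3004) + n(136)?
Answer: 41249/6 ≈ 6874.8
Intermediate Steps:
n(r) = 1/(-142 + r)
((71 + 50*76) + 3004) + n(136) = ((71 + 50*76) + 3004) + 1/(-142 + 136) = ((71 + 3800) + 3004) + 1/(-6) = (3871 + 3004) - ⅙ = 6875 - ⅙ = 41249/6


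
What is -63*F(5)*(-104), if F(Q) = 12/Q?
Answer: 78624/5 ≈ 15725.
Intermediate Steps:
-63*F(5)*(-104) = -756/5*(-104) = 78624/5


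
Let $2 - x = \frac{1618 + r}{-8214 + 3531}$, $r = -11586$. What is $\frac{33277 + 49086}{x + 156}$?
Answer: $\frac{55100847}{104278} \approx 528.4$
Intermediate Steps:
$x = - \frac{86}{669}$ ($x = 2 - \frac{1618 - 11586}{-8214 + 3531} = 2 - - \frac{9968}{-4683} = 2 - \left(-9968\right) \left(- \frac{1}{4683}\right) = 2 - \frac{1424}{669} = - \frac{86}{669} \approx -0.12855$)
$\frac{33277 + 49086}{x + 156} = \frac{33277 + 49086}{- \frac{86}{669} + 156} = \frac{82363}{\frac{104278}{669}} = 82363 \cdot \frac{669}{104278} = \frac{55100847}{104278}$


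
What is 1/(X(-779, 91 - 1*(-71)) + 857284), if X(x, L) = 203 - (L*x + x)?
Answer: 1/984464 ≈ 1.0158e-6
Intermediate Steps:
X(x, L) = 203 - x - L*x (X(x, L) = 203 - (x + L*x) = 203 + (-x - L*x) = 203 - x - L*x)
1/(X(-779, 91 - 1*(-71)) + 857284) = 1/((203 - 1*(-779) - 1*(91 - 1*(-71))*(-779)) + 857284) = 1/((203 + 779 - 1*(91 + 71)*(-779)) + 857284) = 1/((203 + 779 - 1*162*(-779)) + 857284) = 1/((203 + 779 + 126198) + 857284) = 1/(127180 + 857284) = 1/984464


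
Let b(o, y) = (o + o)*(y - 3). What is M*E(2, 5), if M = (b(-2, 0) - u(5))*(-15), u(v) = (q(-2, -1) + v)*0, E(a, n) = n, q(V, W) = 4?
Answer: -900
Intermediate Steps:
b(o, y) = 2*o*(-3 + y) (b(o, y) = (2*o)*(-3 + y) = 2*o*(-3 + y))
u(v) = 0 (u(v) = (4 + v)*0 = 0)
M = -180 (M = (2*(-2)*(-3 + 0) - 1*0)*(-15) = (2*(-2)*(-3) + 0)*(-15) = (12 + 0)*(-15) = 12*(-15) = -180)
M*E(2, 5) = -180*5 = -900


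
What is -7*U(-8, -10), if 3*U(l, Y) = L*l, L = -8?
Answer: -448/3 ≈ -149.33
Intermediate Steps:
U(l, Y) = -8*l/3 (U(l, Y) = (-8*l)/3 = -8*l/3)
-7*U(-8, -10) = -(-56)*(-8)/3 = -7*64/3 = -448/3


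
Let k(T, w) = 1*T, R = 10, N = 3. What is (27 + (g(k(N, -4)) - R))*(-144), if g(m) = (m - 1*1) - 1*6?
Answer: -1872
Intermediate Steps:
k(T, w) = T
g(m) = -7 + m (g(m) = (m - 1) - 6 = (-1 + m) - 6 = -7 + m)
(27 + (g(k(N, -4)) - R))*(-144) = (27 + ((-7 + 3) - 1*10))*(-144) = (27 + (-4 - 10))*(-144) = (27 - 14)*(-144) = 13*(-144) = -1872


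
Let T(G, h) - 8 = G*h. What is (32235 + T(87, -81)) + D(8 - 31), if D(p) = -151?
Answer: 25045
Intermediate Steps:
T(G, h) = 8 + G*h
(32235 + T(87, -81)) + D(8 - 31) = (32235 + (8 + 87*(-81))) - 151 = (32235 + (8 - 7047)) - 151 = (32235 - 7039) - 151 = 25196 - 151 = 25045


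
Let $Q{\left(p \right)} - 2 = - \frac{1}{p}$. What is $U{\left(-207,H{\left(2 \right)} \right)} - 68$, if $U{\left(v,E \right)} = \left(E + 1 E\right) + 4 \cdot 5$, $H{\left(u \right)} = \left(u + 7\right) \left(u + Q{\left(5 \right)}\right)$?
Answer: $\frac{102}{5} \approx 20.4$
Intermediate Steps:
$Q{\left(p \right)} = 2 - \frac{1}{p}$
$H{\left(u \right)} = \left(7 + u\right) \left(\frac{9}{5} + u\right)$ ($H{\left(u \right)} = \left(u + 7\right) \left(u + \left(2 - \frac{1}{5}\right)\right) = \left(7 + u\right) \left(u + \left(2 - \frac{1}{5}\right)\right) = \left(7 + u\right) \left(u + \frac{9}{5}\right) = \left(7 + u\right) \left(\frac{9}{5} + u\right)$)
$U{\left(v,E \right)} = 20 + 2 E$ ($U{\left(v,E \right)} = \left(E + E\right) + 20 = 2 E + 20 = 20 + 2 E$)
$U{\left(-207,H{\left(2 \right)} \right)} - 68 = \left(20 + 2 \left(\frac{63}{5} + 2^{2} + \frac{44}{5} \cdot 2\right)\right) - 68 = \left(20 + 2 \left(\frac{63}{5} + 4 + \frac{88}{5}\right)\right) - 68 = \left(20 + 2 \cdot \frac{171}{5}\right) - 68 = \left(20 + \frac{342}{5}\right) - 68 = \frac{442}{5} - 68 = \frac{102}{5}$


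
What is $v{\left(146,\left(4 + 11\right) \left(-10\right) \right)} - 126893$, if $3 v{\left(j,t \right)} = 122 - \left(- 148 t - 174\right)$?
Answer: $- \frac{402583}{3} \approx -1.3419 \cdot 10^{5}$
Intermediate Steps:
$v{\left(j,t \right)} = \frac{296}{3} + \frac{148 t}{3}$ ($v{\left(j,t \right)} = \frac{122 - \left(- 148 t - 174\right)}{3} = \frac{122 - \left(-174 - 148 t\right)}{3} = \frac{122 + \left(174 + 148 t\right)}{3} = \frac{296 + 148 t}{3} = \frac{296}{3} + \frac{148 t}{3}$)
$v{\left(146,\left(4 + 11\right) \left(-10\right) \right)} - 126893 = \left(\frac{296}{3} + \frac{148 \left(4 + 11\right) \left(-10\right)}{3}\right) - 126893 = \left(\frac{296}{3} + \frac{148 \cdot 15 \left(-10\right)}{3}\right) - 126893 = \left(\frac{296}{3} + \frac{148}{3} \left(-150\right)\right) - 126893 = \left(\frac{296}{3} - 7400\right) - 126893 = - \frac{21904}{3} - 126893 = - \frac{402583}{3}$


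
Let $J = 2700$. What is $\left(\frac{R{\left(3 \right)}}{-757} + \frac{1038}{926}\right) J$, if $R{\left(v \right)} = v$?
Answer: $\frac{1057033800}{350491} \approx 3015.9$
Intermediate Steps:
$\left(\frac{R{\left(3 \right)}}{-757} + \frac{1038}{926}\right) J = \left(\frac{3}{-757} + \frac{1038}{926}\right) 2700 = \left(3 \left(- \frac{1}{757}\right) + 1038 \cdot \frac{1}{926}\right) 2700 = \left(- \frac{3}{757} + \frac{519}{463}\right) 2700 = \frac{391494}{350491} \cdot 2700 = \frac{1057033800}{350491}$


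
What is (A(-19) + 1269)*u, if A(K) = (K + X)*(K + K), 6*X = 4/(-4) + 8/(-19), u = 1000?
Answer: 2000000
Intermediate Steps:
X = -9/38 (X = (4/(-4) + 8/(-19))/6 = (4*(-¼) + 8*(-1/19))/6 = (-1 - 8/19)/6 = (⅙)*(-27/19) = -9/38 ≈ -0.23684)
A(K) = 2*K*(-9/38 + K) (A(K) = (K - 9/38)*(K + K) = (-9/38 + K)*(2*K) = 2*K*(-9/38 + K))
(A(-19) + 1269)*u = ((1/19)*(-19)*(-9 + 38*(-19)) + 1269)*1000 = ((1/19)*(-19)*(-9 - 722) + 1269)*1000 = ((1/19)*(-19)*(-731) + 1269)*1000 = (731 + 1269)*1000 = 2000*1000 = 2000000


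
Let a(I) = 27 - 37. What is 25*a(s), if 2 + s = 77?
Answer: -250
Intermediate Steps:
s = 75 (s = -2 + 77 = 75)
a(I) = -10
25*a(s) = 25*(-10) = -250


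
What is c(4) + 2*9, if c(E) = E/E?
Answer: 19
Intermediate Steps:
c(E) = 1
c(4) + 2*9 = 1 + 2*9 = 1 + 18 = 19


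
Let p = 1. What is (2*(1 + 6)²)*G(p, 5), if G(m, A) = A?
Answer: 490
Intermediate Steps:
(2*(1 + 6)²)*G(p, 5) = (2*(1 + 6)²)*5 = (2*7²)*5 = (2*49)*5 = 98*5 = 490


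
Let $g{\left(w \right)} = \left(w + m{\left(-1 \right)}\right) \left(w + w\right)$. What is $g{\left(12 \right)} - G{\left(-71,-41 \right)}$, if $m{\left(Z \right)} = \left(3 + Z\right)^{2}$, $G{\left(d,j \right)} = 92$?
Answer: $292$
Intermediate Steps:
$g{\left(w \right)} = 2 w \left(4 + w\right)$ ($g{\left(w \right)} = \left(w + \left(3 - 1\right)^{2}\right) \left(w + w\right) = \left(w + 2^{2}\right) 2 w = \left(w + 4\right) 2 w = \left(4 + w\right) 2 w = 2 w \left(4 + w\right)$)
$g{\left(12 \right)} - G{\left(-71,-41 \right)} = 2 \cdot 12 \left(4 + 12\right) - 92 = 2 \cdot 12 \cdot 16 - 92 = 384 - 92 = 292$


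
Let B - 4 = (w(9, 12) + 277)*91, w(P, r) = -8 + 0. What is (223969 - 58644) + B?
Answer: 189808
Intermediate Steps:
w(P, r) = -8
B = 24483 (B = 4 + (-8 + 277)*91 = 4 + 269*91 = 4 + 24479 = 24483)
(223969 - 58644) + B = (223969 - 58644) + 24483 = 165325 + 24483 = 189808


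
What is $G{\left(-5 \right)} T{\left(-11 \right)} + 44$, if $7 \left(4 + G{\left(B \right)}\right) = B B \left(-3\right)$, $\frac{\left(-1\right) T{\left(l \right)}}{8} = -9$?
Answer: $- \frac{7108}{7} \approx -1015.4$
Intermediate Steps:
$T{\left(l \right)} = 72$ ($T{\left(l \right)} = \left(-8\right) \left(-9\right) = 72$)
$G{\left(B \right)} = -4 - \frac{3 B^{2}}{7}$ ($G{\left(B \right)} = -4 + \frac{B B \left(-3\right)}{7} = -4 + \frac{B^{2} \left(-3\right)}{7} = -4 + \frac{\left(-3\right) B^{2}}{7} = -4 - \frac{3 B^{2}}{7}$)
$G{\left(-5 \right)} T{\left(-11 \right)} + 44 = \left(-4 - \frac{3 \left(-5\right)^{2}}{7}\right) 72 + 44 = \left(-4 - \frac{75}{7}\right) 72 + 44 = \left(- \frac{103}{7}\right) 72 + 44 = - \frac{7416}{7} + 44 = - \frac{7108}{7}$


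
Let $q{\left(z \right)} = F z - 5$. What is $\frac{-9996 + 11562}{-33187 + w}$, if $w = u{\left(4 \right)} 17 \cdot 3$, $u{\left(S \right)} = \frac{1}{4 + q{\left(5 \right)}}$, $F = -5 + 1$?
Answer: $- \frac{609}{12907} \approx -0.047184$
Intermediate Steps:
$F = -4$
$q{\left(z \right)} = -5 - 4 z$ ($q{\left(z \right)} = - 4 z - 5 = -5 - 4 z$)
$u{\left(S \right)} = - \frac{1}{21}$ ($u{\left(S \right)} = \frac{1}{4 - 25} = \frac{1}{-21} = - \frac{1}{21}$)
$w = - \frac{17}{7}$ ($w = \left(- \frac{1}{21}\right) 17 \cdot 3 = \left(- \frac{17}{21}\right) 3 = - \frac{17}{7} \approx -2.4286$)
$\frac{-9996 + 11562}{-33187 + w} = \frac{-9996 + 11562}{-33187 - \frac{17}{7}} = \frac{1566}{- \frac{232326}{7}} = 1566 \left(- \frac{7}{232326}\right) = - \frac{609}{12907}$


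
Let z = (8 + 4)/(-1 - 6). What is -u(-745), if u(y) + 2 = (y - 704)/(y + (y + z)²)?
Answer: 18213683/9095008 ≈ 2.0026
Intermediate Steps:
z = -12/7 (z = 12/(-7) = 12*(-⅐) = -12/7 ≈ -1.7143)
u(y) = -2 + (-704 + y)/(y + (-12/7 + y)²) (u(y) = -2 + (y - 704)/(y + (y - 12/7)²) = -2 + (-704 + y)/(y + (-12/7 + y)²))
-u(-745) = -(-34784 - 98*(-745)² + 287*(-745))/(144 - 119*(-745) + 49*(-745)²) = -(-34784 - 98*555025 - 213815)/(144 + 88655 + 49*555025) = -(-34784 - 54392450 - 213815)/(144 + 88655 + 27196225) = -(-54641049)/27285024 = -1*(-18213683/9095008) = 18213683/9095008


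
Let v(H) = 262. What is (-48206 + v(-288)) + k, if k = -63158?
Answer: -111102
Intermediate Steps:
(-48206 + v(-288)) + k = (-48206 + 262) - 63158 = -47944 - 63158 = -111102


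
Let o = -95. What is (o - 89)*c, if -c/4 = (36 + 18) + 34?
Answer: 64768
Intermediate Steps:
c = -352 (c = -4*((36 + 18) + 34) = -4*(54 + 34) = -4*88 = -352)
(o - 89)*c = (-95 - 89)*(-352) = -184*(-352) = 64768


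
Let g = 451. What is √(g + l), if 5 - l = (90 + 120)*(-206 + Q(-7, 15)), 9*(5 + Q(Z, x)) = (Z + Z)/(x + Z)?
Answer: √1613046/6 ≈ 211.68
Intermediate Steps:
Q(Z, x) = -5 + 2*Z/(9*(Z + x)) (Q(Z, x) = -5 + ((Z + Z)/(x + Z))/9 = -5 + ((2*Z)/(Z + x))/9 = -5 + (2*Z/(Z + x))/9 = -5 + 2*Z/(9*(Z + x)))
l = 266135/6 (l = 5 - (90 + 120)*(-206 + (-5*15 - 43/9*(-7))/(-7 + 15)) = 5 - 210*(-206 + (-75 + 301/9)/8) = 5 - 210*(-206 + (⅛)*(-374/9)) = 5 - 210*(-206 - 187/36) = 5 - 210*(-7603)/36 = 5 - 1*(-266105/6) = 5 + 266105/6 = 266135/6 ≈ 44356.)
√(g + l) = √(451 + 266135/6) = √(268841/6) = √1613046/6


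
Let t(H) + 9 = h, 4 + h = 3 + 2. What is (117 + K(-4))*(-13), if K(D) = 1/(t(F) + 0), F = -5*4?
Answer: -12155/8 ≈ -1519.4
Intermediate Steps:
h = 1 (h = -4 + (3 + 2) = -4 + 5 = 1)
F = -20
t(H) = -8 (t(H) = -9 + 1 = -8)
K(D) = -⅛ (K(D) = 1/(-8 + 0) = 1/(-8) = -⅛)
(117 + K(-4))*(-13) = (117 - ⅛)*(-13) = (935/8)*(-13) = -12155/8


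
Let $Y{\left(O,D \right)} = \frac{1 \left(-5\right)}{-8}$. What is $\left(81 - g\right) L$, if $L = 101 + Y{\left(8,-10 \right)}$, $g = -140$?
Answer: $\frac{179673}{8} \approx 22459.0$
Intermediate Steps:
$Y{\left(O,D \right)} = \frac{5}{8}$ ($Y{\left(O,D \right)} = \left(-5\right) \left(- \frac{1}{8}\right) = \frac{5}{8}$)
$L = \frac{813}{8}$ ($L = 101 + \frac{5}{8} = \frac{813}{8} \approx 101.63$)
$\left(81 - g\right) L = \left(81 - -140\right) \frac{813}{8} = \left(81 + 140\right) \frac{813}{8} = 221 \cdot \frac{813}{8} = \frac{179673}{8}$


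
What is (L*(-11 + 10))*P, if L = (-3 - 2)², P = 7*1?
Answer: -175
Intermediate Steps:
P = 7
L = 25 (L = (-5)² = 25)
(L*(-11 + 10))*P = (25*(-11 + 10))*7 = (25*(-1))*7 = -25*7 = -175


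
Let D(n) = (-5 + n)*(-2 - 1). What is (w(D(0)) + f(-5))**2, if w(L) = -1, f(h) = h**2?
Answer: 576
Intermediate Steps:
D(n) = 15 - 3*n (D(n) = (-5 + n)*(-3) = 15 - 3*n)
(w(D(0)) + f(-5))**2 = (-1 + (-5)**2)**2 = (-1 + 25)**2 = 24**2 = 576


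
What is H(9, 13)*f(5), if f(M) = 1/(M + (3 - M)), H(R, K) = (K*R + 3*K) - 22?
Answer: 134/3 ≈ 44.667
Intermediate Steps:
H(R, K) = -22 + 3*K + K*R (H(R, K) = (3*K + K*R) - 22 = -22 + 3*K + K*R)
f(M) = 1/3
H(9, 13)*f(5) = (-22 + 3*13 + 13*9)*(1/3) = (-22 + 39 + 117)*(1/3) = 134*(1/3) = 134/3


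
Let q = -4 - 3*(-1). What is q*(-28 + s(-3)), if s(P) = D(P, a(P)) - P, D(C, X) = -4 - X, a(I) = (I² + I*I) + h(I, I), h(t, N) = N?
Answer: 44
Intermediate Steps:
a(I) = I + 2*I² (a(I) = (I² + I*I) + I = (I² + I²) + I = 2*I² + I = I + 2*I²)
s(P) = -4 - P - P*(1 + 2*P) (s(P) = (-4 - P*(1 + 2*P)) - P = -4 - P - P*(1 + 2*P))
q = -1 (q = -4 + 3 = -1)
q*(-28 + s(-3)) = -(-28 + (-4 - 2*(-3) - 2*(-3)²)) = -(-28 + (-4 + 6 - 2*9)) = -(-28 + (-4 + 6 - 18)) = -(-28 - 16) = -1*(-44) = 44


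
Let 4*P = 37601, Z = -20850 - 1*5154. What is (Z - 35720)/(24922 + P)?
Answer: -246896/137289 ≈ -1.7984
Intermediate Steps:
Z = -26004 (Z = -20850 - 5154 = -26004)
P = 37601/4 (P = (¼)*37601 = 37601/4 ≈ 9400.3)
(Z - 35720)/(24922 + P) = (-26004 - 35720)/(24922 + 37601/4) = -61724/137289/4 = -61724*4/137289 = -246896/137289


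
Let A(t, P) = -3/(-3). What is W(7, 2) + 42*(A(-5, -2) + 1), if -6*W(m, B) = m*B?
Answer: 245/3 ≈ 81.667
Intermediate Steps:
A(t, P) = 1 (A(t, P) = -3*(-⅓) = 1)
W(m, B) = -B*m/6 (W(m, B) = -m*B/6 = -B*m/6)
W(7, 2) + 42*(A(-5, -2) + 1) = -⅙*2*7 + 42*(1 + 1) = -7/3 + 42*2 = -7/3 + 84 = 245/3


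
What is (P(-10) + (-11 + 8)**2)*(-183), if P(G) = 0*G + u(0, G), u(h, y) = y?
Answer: 183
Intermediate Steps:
P(G) = G (P(G) = 0*G + G = 0 + G = G)
(P(-10) + (-11 + 8)**2)*(-183) = (-10 + (-11 + 8)**2)*(-183) = (-10 + (-3)**2)*(-183) = (-10 + 9)*(-183) = -1*(-183) = 183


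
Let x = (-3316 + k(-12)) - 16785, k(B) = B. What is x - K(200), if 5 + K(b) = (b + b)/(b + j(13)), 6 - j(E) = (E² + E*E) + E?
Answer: -583052/29 ≈ -20105.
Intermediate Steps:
x = -20113 (x = (-3316 - 12) - 16785 = -3328 - 16785 = -20113)
j(E) = 6 - E - 2*E² (j(E) = 6 - ((E² + E*E) + E) = 6 - ((E² + E²) + E) = 6 - (2*E² + E) = 6 - (E + 2*E²) = 6 + (-E - 2*E²) = 6 - E - 2*E²)
K(b) = -5 + 2*b/(-345 + b) (K(b) = -5 + (b + b)/(b + (6 - 1*13 - 2*13²)) = -5 + (2*b)/(b + (6 - 13 - 2*169)) = -5 + (2*b)/(b + (6 - 13 - 338)) = -5 + (2*b)/(b - 345) = -5 + (2*b)/(-345 + b) = -5 + 2*b/(-345 + b))
x - K(200) = -20113 - 3*(575 - 1*200)/(-345 + 200) = -20113 - 3*(575 - 200)/(-145) = -20113 - 3*(-1)*375/145 = -20113 - 1*(-225/29) = -20113 + 225/29 = -583052/29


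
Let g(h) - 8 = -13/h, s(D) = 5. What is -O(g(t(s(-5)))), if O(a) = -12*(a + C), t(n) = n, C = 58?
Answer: 3804/5 ≈ 760.80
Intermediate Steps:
g(h) = 8 - 13/h
O(a) = -696 - 12*a (O(a) = -12*(a + 58) = -12*(58 + a) = -696 - 12*a)
-O(g(t(s(-5)))) = -(-696 - 12*(8 - 13/5)) = -(-696 - 12*27/5) = -(-696 - 324/5) = -1*(-3804/5) = 3804/5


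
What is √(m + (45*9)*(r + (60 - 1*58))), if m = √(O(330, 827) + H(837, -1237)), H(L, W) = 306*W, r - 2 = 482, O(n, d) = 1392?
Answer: √(196830 + I*√377130) ≈ 443.66 + 0.6921*I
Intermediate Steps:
r = 484 (r = 2 + 482 = 484)
m = I*√377130 (m = √(1392 + 306*(-1237)) = √(1392 - 378522) = √(-377130) = I*√377130 ≈ 614.11*I)
√(m + (45*9)*(r + (60 - 1*58))) = √(I*√377130 + (45*9)*(484 + (60 - 1*58))) = √(I*√377130 + 405*(484 + (60 - 58))) = √(I*√377130 + 405*(484 + 2)) = √(I*√377130 + 405*486) = √(I*√377130 + 196830) = √(196830 + I*√377130)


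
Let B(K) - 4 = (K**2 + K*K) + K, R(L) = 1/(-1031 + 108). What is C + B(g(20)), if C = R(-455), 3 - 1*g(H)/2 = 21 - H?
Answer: 36919/923 ≈ 39.999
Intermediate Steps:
g(H) = -36 + 2*H (g(H) = 6 - 2*(21 - H) = 6 + (-42 + 2*H) = -36 + 2*H)
R(L) = -1/923 (R(L) = 1/(-923) = -1/923)
B(K) = 4 + K + 2*K**2 (B(K) = 4 + ((K**2 + K*K) + K) = 4 + ((K**2 + K**2) + K) = 4 + (2*K**2 + K) = 4 + (K + 2*K**2) = 4 + K + 2*K**2)
C = -1/923 ≈ -0.0010834
C + B(g(20)) = -1/923 + (4 + (-36 + 2*20) + 2*(-36 + 2*20)**2) = -1/923 + (4 + (-36 + 40) + 2*(-36 + 40)**2) = -1/923 + (4 + 4 + 2*4**2) = -1/923 + (4 + 4 + 2*16) = -1/923 + (4 + 4 + 32) = -1/923 + 40 = 36919/923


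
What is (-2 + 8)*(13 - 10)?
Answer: 18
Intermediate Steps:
(-2 + 8)*(13 - 10) = 6*3 = 18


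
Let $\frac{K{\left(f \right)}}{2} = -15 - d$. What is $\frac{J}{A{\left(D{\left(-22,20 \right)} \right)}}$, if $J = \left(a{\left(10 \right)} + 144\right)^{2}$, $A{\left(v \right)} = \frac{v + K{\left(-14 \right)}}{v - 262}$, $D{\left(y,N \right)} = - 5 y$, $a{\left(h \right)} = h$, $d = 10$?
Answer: $- \frac{901208}{15} \approx -60081.0$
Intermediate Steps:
$K{\left(f \right)} = -50$ ($K{\left(f \right)} = 2 \left(-15 - 10\right) = 2 \left(-25\right) = -50$)
$A{\left(v \right)} = \frac{-50 + v}{-262 + v}$ ($A{\left(v \right)} = \frac{v - 50}{v - 262} = \frac{-50 + v}{-262 + v}$)
$J = 23716$ ($J = \left(10 + 144\right)^{2} = 154^{2} = 23716$)
$\frac{J}{A{\left(D{\left(-22,20 \right)} \right)}} = \frac{23716}{\frac{1}{-262 - -110} \left(-50 - -110\right)} = \frac{23716}{\frac{1}{-262 + 110} \left(-50 + 110\right)} = \frac{23716}{\frac{1}{-152} \cdot 60} = \frac{23716}{\left(- \frac{1}{152}\right) 60} = \frac{23716}{- \frac{15}{38}} = 23716 \left(- \frac{38}{15}\right) = - \frac{901208}{15}$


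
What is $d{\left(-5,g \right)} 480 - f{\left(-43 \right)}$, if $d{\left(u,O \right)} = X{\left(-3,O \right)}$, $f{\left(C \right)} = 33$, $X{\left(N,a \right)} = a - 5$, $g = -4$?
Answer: $-4353$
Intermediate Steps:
$X{\left(N,a \right)} = -5 + a$
$d{\left(u,O \right)} = -5 + O$
$d{\left(-5,g \right)} 480 - f{\left(-43 \right)} = \left(-5 - 4\right) 480 - 33 = \left(-9\right) 480 - 33 = -4320 - 33 = -4353$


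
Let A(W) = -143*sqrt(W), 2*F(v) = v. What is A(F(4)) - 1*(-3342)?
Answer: 3342 - 143*sqrt(2) ≈ 3139.8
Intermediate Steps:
F(v) = v/2
A(F(4)) - 1*(-3342) = -143*sqrt(2) - 1*(-3342) = -143*sqrt(2) + 3342 = 3342 - 143*sqrt(2)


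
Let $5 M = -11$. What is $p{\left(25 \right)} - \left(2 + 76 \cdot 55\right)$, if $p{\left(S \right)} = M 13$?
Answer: $- \frac{21053}{5} \approx -4210.6$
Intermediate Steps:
$M = - \frac{11}{5}$ ($M = \frac{1}{5} \left(-11\right) = - \frac{11}{5} \approx -2.2$)
$p{\left(S \right)} = - \frac{143}{5}$ ($p{\left(S \right)} = \left(- \frac{11}{5}\right) 13 = - \frac{143}{5}$)
$p{\left(25 \right)} - \left(2 + 76 \cdot 55\right) = - \frac{143}{5} - \left(2 + 76 \cdot 55\right) = - \frac{143}{5} - \left(2 + 4180\right) = - \frac{143}{5} - 4182 = - \frac{21053}{5}$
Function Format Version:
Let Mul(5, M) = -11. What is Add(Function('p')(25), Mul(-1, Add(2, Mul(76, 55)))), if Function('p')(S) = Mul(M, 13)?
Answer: Rational(-21053, 5) ≈ -4210.6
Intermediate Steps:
M = Rational(-11, 5) (M = Mul(Rational(1, 5), -11) = Rational(-11, 5) ≈ -2.2000)
Function('p')(S) = Rational(-143, 5) (Function('p')(S) = Mul(Rational(-11, 5), 13) = Rational(-143, 5))
Add(Function('p')(25), Mul(-1, Add(2, Mul(76, 55)))) = Add(Rational(-143, 5), Mul(-1, Add(2, Mul(76, 55)))) = Add(Rational(-143, 5), Mul(-1, Add(2, 4180))) = Add(Rational(-143, 5), Mul(-1, 4182)) = Add(Rational(-143, 5), -4182) = Rational(-21053, 5)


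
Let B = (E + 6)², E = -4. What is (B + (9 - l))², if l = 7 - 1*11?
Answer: 289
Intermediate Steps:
l = -4 (l = 7 - 11 = -4)
B = 4 (B = (-4 + 6)² = 2² = 4)
(B + (9 - l))² = (4 + (9 - 1*(-4)))² = (4 + (9 + 4))² = (4 + 13)² = 17² = 289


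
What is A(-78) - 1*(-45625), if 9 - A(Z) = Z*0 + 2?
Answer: 45632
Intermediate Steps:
A(Z) = 7 (A(Z) = 9 - (Z*0 + 2) = 9 - (0 + 2) = 9 - 1*2 = 9 - 2 = 7)
A(-78) - 1*(-45625) = 7 - 1*(-45625) = 7 + 45625 = 45632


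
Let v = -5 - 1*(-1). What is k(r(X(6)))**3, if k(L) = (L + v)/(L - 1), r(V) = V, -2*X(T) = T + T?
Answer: 1000/343 ≈ 2.9155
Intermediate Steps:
X(T) = -T (X(T) = -(T + T)/2 = -T)
v = -4 (v = -5 + 1 = -4)
k(L) = (-4 + L)/(-1 + L) (k(L) = (L - 4)/(L - 1) = (-4 + L)/(-1 + L))
k(r(X(6)))**3 = ((-4 - 1*6)/(-1 - 1*6))**3 = ((-4 - 6)/(-1 - 6))**3 = (-10/(-7))**3 = (-1/7*(-10))**3 = (10/7)**3 = 1000/343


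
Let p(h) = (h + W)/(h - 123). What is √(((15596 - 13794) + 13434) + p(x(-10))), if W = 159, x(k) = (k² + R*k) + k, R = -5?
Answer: √4408287/17 ≈ 123.51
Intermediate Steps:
x(k) = k² - 4*k (x(k) = (k² - 5*k) + k = k² - 4*k)
p(h) = (159 + h)/(-123 + h) (p(h) = (h + 159)/(h - 123) = (159 + h)/(-123 + h))
√(((15596 - 13794) + 13434) + p(x(-10))) = √(((15596 - 13794) + 13434) + (159 - 10*(-4 - 10))/(-123 - 10*(-4 - 10))) = √((1802 + 13434) + (159 - 10*(-14))/(-123 - 10*(-14))) = √(15236 + (159 + 140)/(-123 + 140)) = √(15236 + 299/17) = √(259311/17) = √4408287/17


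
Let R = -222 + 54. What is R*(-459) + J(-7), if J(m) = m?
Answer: 77105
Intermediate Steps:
R = -168
R*(-459) + J(-7) = -168*(-459) - 7 = 77112 - 7 = 77105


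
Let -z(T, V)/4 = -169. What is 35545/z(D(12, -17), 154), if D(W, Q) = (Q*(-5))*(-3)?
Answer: 35545/676 ≈ 52.581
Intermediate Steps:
D(W, Q) = 15*Q (D(W, Q) = -5*Q*(-3) = 15*Q)
z(T, V) = 676 (z(T, V) = -4*(-169) = 676)
35545/z(D(12, -17), 154) = 35545/676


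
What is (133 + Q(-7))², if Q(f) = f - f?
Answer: 17689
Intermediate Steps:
Q(f) = 0
(133 + Q(-7))² = (133 + 0)² = 133² = 17689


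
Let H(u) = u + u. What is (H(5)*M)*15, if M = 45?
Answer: 6750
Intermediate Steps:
H(u) = 2*u
(H(5)*M)*15 = ((2*5)*45)*15 = (10*45)*15 = 450*15 = 6750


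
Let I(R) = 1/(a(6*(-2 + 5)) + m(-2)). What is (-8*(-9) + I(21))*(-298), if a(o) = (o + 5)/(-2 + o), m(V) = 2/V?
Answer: -154960/7 ≈ -22137.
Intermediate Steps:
a(o) = (5 + o)/(-2 + o)
I(R) = 16/7 (I(R) = 1/((5 + 6*(-2 + 5))/(-2 + 6*(-2 + 5)) + 2/(-2)) = 1/((5 + 6*3)/(-2 + 6*3) + 2*(-1/2)) = 1/((5 + 18)/(-2 + 18) - 1) = 1/(23/16 - 1) = 1/(7/16) = 16/7)
(-8*(-9) + I(21))*(-298) = (-8*(-9) + 16/7)*(-298) = (72 + 16/7)*(-298) = (520/7)*(-298) = -154960/7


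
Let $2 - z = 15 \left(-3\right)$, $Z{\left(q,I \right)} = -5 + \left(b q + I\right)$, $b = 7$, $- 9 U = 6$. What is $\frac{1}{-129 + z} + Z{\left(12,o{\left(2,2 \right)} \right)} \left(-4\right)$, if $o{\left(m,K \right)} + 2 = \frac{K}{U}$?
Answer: $- \frac{24273}{82} \approx -296.01$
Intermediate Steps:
$U = - \frac{2}{3}$ ($U = \left(- \frac{1}{9}\right) 6 = - \frac{2}{3} \approx -0.66667$)
$o{\left(m,K \right)} = -2 - \frac{3 K}{2}$ ($o{\left(m,K \right)} = -2 + \frac{K}{- \frac{2}{3}} = -2 + K \left(- \frac{3}{2}\right) = -2 - \frac{3 K}{2}$)
$Z{\left(q,I \right)} = -5 + I + 7 q$ ($Z{\left(q,I \right)} = -5 + \left(7 q + I\right) = -5 + \left(I + 7 q\right) = -5 + I + 7 q$)
$z = 47$ ($z = 2 - 15 \left(-3\right) = 2 - -45 = 2 + 45 = 47$)
$\frac{1}{-129 + z} + Z{\left(12,o{\left(2,2 \right)} \right)} \left(-4\right) = \frac{1}{-129 + 47} + \left(-5 - 5 + 7 \cdot 12\right) \left(-4\right) = \frac{1}{-82} + \left(-5 - 5 + 84\right) \left(-4\right) = - \frac{1}{82} + \left(-5 - 5 + 84\right) \left(-4\right) = - \frac{1}{82} + 74 \left(-4\right) = - \frac{1}{82} - 296 = - \frac{24273}{82}$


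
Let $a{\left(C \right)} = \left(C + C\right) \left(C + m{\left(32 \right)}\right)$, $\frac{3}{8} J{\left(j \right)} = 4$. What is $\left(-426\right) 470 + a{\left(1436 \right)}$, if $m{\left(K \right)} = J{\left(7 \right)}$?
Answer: $\frac{11863820}{3} \approx 3.9546 \cdot 10^{6}$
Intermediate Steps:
$J{\left(j \right)} = \frac{32}{3}$ ($J{\left(j \right)} = \frac{8}{3} \cdot 4 = \frac{32}{3}$)
$m{\left(K \right)} = \frac{32}{3}$
$a{\left(C \right)} = 2 C \left(\frac{32}{3} + C\right)$ ($a{\left(C \right)} = \left(C + C\right) \left(C + \frac{32}{3}\right) = 2 C \left(\frac{32}{3} + C\right)$)
$\left(-426\right) 470 + a{\left(1436 \right)} = \left(-426\right) 470 + \frac{2}{3} \cdot 1436 \left(32 + 3 \cdot 1436\right) = -200220 + \frac{2}{3} \cdot 1436 \left(32 + 4308\right) = -200220 + \frac{2}{3} \cdot 1436 \cdot 4340 = -200220 + \frac{12464480}{3} = \frac{11863820}{3}$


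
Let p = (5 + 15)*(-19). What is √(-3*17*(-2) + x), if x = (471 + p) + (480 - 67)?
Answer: √606 ≈ 24.617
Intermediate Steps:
p = -380 (p = 20*(-19) = -380)
x = 504 (x = (471 - 380) + (480 - 67) = 91 + 413 = 504)
√(-3*17*(-2) + x) = √(-3*17*(-2) + 504) = √(-51*(-2) + 504) = √(102 + 504) = √606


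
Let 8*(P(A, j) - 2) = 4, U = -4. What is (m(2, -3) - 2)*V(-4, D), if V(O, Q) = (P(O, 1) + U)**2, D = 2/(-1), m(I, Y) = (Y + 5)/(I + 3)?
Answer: -18/5 ≈ -3.6000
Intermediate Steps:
P(A, j) = 5/2 (P(A, j) = 2 + (1/8)*4 = 2 + 1/2 = 5/2)
m(I, Y) = (5 + Y)/(3 + I)
D = -2 (D = 2*(-1) = -2)
V(O, Q) = 9/4 (V(O, Q) = (5/2 - 4)**2 = (-3/2)**2 = 9/4)
(m(2, -3) - 2)*V(-4, D) = ((5 - 3)/(3 + 2) - 2)*(9/4) = (2/5 - 2)*(9/4) = -8/5*9/4 = -18/5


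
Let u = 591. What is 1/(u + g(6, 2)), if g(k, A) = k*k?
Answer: 1/627 ≈ 0.0015949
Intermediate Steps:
g(k, A) = k²
1/(u + g(6, 2)) = 1/(591 + 6²) = 1/(591 + 36) = 1/627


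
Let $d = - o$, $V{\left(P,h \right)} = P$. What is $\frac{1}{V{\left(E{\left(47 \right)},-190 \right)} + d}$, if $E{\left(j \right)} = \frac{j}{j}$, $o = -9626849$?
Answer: $\frac{1}{9626850} \approx 1.0388 \cdot 10^{-7}$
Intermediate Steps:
$E{\left(j \right)} = 1$
$d = 9626849$ ($d = \left(-1\right) \left(-9626849\right) = 9626849$)
$\frac{1}{V{\left(E{\left(47 \right)},-190 \right)} + d} = \frac{1}{1 + 9626849} = \frac{1}{9626850}$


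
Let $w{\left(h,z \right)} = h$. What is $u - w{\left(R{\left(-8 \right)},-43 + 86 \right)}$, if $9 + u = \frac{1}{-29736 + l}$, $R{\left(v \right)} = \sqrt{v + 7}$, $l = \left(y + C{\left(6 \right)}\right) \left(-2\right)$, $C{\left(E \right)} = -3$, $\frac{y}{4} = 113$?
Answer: $- \frac{275707}{30634} - i \approx -9.0 - 1.0 i$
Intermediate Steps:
$y = 452$ ($y = 4 \cdot 113 = 452$)
$l = -898$ ($l = \left(452 - 3\right) \left(-2\right) = 449 \left(-2\right) = -898$)
$R{\left(v \right)} = \sqrt{7 + v}$
$u = - \frac{275707}{30634}$ ($u = -9 + \frac{1}{-29736 - 898} = -9 + \frac{1}{-30634} = -9 - \frac{1}{30634} = - \frac{275707}{30634} \approx -9.0$)
$u - w{\left(R{\left(-8 \right)},-43 + 86 \right)} = - \frac{275707}{30634} - \sqrt{7 - 8} = - \frac{275707}{30634} - \sqrt{-1} = - \frac{275707}{30634} - i$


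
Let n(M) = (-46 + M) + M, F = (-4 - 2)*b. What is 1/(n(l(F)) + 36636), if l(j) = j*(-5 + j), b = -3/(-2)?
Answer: 1/36842 ≈ 2.7143e-5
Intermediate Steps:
b = 3/2 (b = -3*(-½) = 3/2 ≈ 1.5000)
F = -9 (F = (-4 - 2)*(3/2) = -6*3/2 = -9)
n(M) = -46 + 2*M
1/(n(l(F)) + 36636) = 1/((-46 + 2*(-9*(-5 - 9))) + 36636) = 1/((-46 + 2*(-9*(-14))) + 36636) = 1/((-46 + 2*126) + 36636) = 1/((-46 + 252) + 36636) = 1/(206 + 36636) = 1/36842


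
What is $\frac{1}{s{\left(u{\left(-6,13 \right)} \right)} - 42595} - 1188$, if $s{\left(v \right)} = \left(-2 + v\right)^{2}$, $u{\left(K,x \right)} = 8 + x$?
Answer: $- \frac{50173993}{42234} \approx -1188.0$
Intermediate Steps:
$\frac{1}{s{\left(u{\left(-6,13 \right)} \right)} - 42595} - 1188 = \frac{1}{\left(-2 + \left(8 + 13\right)\right)^{2} - 42595} - 1188 = \frac{1}{\left(-2 + 21\right)^{2} - 42595} - 1188 = \frac{1}{19^{2} - 42595} - 1188 = \frac{1}{361 - 42595} - 1188 = \frac{1}{-42234} - 1188 = - \frac{1}{42234} - 1188 = - \frac{50173993}{42234}$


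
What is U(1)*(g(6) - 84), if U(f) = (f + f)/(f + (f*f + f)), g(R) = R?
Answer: -52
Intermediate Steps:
U(f) = 2*f/(f**2 + 2*f) (U(f) = (2*f)/(f + (f**2 + f)) = (2*f)/(f + (f + f**2)) = (2*f)/(f**2 + 2*f) = 2*f/(f**2 + 2*f))
U(1)*(g(6) - 84) = (2/(2 + 1))*(6 - 84) = (2/3)*(-78) = -52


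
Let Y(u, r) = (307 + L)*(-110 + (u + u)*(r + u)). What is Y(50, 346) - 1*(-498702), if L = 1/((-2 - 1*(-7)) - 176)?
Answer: 2158345082/171 ≈ 1.2622e+7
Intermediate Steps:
L = -1/171 (L = 1/((-2 + 7) - 176) = 1/(5 - 176) = 1/(-171) = -1/171 ≈ -0.0058480)
Y(u, r) = -5774560/171 + 104992*u*(r + u)/171 (Y(u, r) = (307 - 1/171)*(-110 + (u + u)*(r + u)) = 52496*(-110 + (2*u)*(r + u))/171 = 52496*(-110 + 2*u*(r + u))/171 = -5774560/171 + 104992*u*(r + u)/171)
Y(50, 346) - 1*(-498702) = (-5774560/171 + (104992/171)*50² + (104992/171)*346*50) - 1*(-498702) = (-5774560/171 + (104992/171)*2500 + 1816361600/171) + 498702 = (-5774560/171 + 262480000/171 + 1816361600/171) + 498702 = 2073067040/171 + 498702 = 2158345082/171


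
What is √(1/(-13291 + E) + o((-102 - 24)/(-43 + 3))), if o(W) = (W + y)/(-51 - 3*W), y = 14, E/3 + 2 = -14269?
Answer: I*√326343799395354/33914868 ≈ 0.53266*I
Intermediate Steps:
E = -42813 (E = -6 + 3*(-14269) = -6 - 42807 = -42813)
o(W) = (14 + W)/(-51 - 3*W) (o(W) = (W + 14)/(-51 - 3*W) = (14 + W)/(-51 - 3*W))
√(1/(-13291 + E) + o((-102 - 24)/(-43 + 3))) = √(1/(-13291 - 42813) + (-14 - (-102 - 24)/(-43 + 3))/(3*(17 + (-102 - 24)/(-43 + 3)))) = √(1/(-56104) + (-14 - (-126)/(-40))/(3*(17 - 126/(-40)))) = √(-1/56104 + (-14 - (-126)*(-1)/40)/(3*(17 - 126*(-1/40)))) = √(-1/56104 + (-14 - 1*63/20)/(3*(17 + 63/20))) = √(-1/56104 + (-14 - 63/20)/(3*(403/20))) = √(-1/56104 + (⅓)*(20/403)*(-343/20)) = √(-1/56104 - 343/1209) = √(-19244881/67829736) = I*√326343799395354/33914868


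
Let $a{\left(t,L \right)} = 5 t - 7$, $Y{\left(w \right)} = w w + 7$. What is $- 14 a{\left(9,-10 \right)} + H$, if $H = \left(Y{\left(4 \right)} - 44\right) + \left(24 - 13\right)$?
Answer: $-542$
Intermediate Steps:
$Y{\left(w \right)} = 7 + w^{2}$ ($Y{\left(w \right)} = w^{2} + 7 = 7 + w^{2}$)
$a{\left(t,L \right)} = -7 + 5 t$
$H = -10$ ($H = \left(\left(7 + 4^{2}\right) - 44\right) + \left(24 - 13\right) = \left(\left(7 + 16\right) - 44\right) + \left(24 - 13\right) = \left(23 - 44\right) + 11 = -21 + 11 = -10$)
$- 14 a{\left(9,-10 \right)} + H = - 14 \left(-7 + 5 \cdot 9\right) - 10 = - 14 \left(-7 + 45\right) - 10 = \left(-14\right) 38 - 10 = -532 - 10 = -542$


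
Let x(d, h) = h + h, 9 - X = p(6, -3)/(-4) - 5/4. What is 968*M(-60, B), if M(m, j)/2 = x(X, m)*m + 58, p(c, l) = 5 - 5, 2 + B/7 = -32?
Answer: 14051488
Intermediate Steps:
B = -238 (B = -14 + 7*(-32) = -14 - 224 = -238)
p(c, l) = 0
X = 41/4 (X = 9 - (0/(-4) - 5/4) = 9 - (0*(-¼) - 5*¼) = 9 - (0 - 5/4) = 9 - 1*(-5/4) = 9 + 5/4 = 41/4 ≈ 10.250)
x(d, h) = 2*h
M(m, j) = 116 + 4*m² (M(m, j) = 2*((2*m)*m + 58) = 2*(2*m² + 58) = 2*(58 + 2*m²) = 116 + 4*m²)
968*M(-60, B) = 968*(116 + 4*(-60)²) = 968*(116 + 4*3600) = 968*(116 + 14400) = 968*14516 = 14051488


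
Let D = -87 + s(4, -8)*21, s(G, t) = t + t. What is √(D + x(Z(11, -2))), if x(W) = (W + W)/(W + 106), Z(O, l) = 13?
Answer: I*√5987009/119 ≈ 20.562*I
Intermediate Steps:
x(W) = 2*W/(106 + W) (x(W) = (2*W)/(106 + W) = 2*W/(106 + W))
s(G, t) = 2*t
D = -423 (D = -87 + (2*(-8))*21 = -87 - 16*21 = -87 - 336 = -423)
√(D + x(Z(11, -2))) = √(-423 + 2*13/(106 + 13)) = √(-423 + 2*13/119) = √(-423 + 2*13*(1/119)) = √(-423 + 26/119) = √(-50311/119) = I*√5987009/119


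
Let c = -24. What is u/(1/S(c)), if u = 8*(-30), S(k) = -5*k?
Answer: -28800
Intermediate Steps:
u = -240
u/(1/S(c)) = -240*(-5*(-24)) = -240/(1/120) = -240/1/120 = -240*120 = -28800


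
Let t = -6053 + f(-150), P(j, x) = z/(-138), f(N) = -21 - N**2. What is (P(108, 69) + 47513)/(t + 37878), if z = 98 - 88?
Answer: 409799/80247 ≈ 5.1067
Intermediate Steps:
z = 10
P(j, x) = -5/69 (P(j, x) = 10/(-138) = 10*(-1/138) = -5/69)
t = -28574 (t = -6053 + (-21 - 1*(-150)**2) = -6053 + (-21 - 1*22500) = -6053 + (-21 - 22500) = -6053 - 22521 = -28574)
(P(108, 69) + 47513)/(t + 37878) = (-5/69 + 47513)/(-28574 + 37878) = (3278392/69)/9304 = (3278392/69)*(1/9304) = 409799/80247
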